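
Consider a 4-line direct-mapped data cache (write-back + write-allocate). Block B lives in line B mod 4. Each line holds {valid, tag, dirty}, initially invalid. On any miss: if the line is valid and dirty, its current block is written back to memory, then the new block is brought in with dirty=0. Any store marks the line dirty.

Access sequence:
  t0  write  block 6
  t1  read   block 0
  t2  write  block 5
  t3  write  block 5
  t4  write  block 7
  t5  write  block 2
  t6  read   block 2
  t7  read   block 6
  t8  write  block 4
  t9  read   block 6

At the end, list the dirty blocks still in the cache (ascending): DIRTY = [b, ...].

0: W B6 -> L2 miss  d=D]
1: R B0 -> L0 miss  d=-]
2: W B5 -> L1 miss  d=D]
3: W B5 -> L1 hit  d=D]
4: W B7 -> L3 miss  d=D]
5: W B2 -> L2 miss wb->B6  d=D]
6: R B2 -> L2 hit  d=D]
7: R B6 -> L2 miss wb->B2  d=-]
8: W B4 -> L0 miss  d=D]
9: R B6 -> L2 hit  d=-]

DIRTY = [4, 5, 7]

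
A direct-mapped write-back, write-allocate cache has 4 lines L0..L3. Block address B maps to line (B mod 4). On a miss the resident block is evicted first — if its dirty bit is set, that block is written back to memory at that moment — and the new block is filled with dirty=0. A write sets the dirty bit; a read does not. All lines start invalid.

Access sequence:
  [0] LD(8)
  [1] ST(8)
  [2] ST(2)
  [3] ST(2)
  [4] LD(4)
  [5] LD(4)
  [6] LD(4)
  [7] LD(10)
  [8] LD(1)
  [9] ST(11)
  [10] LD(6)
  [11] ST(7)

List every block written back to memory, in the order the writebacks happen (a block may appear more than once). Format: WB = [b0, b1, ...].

0: R B8 → L0 miss [-]
1: W B8 → L0 hit [D]
2: W B2 → L2 miss [D]
3: W B2 → L2 hit [D]
4: R B4 → L0 miss wb→B8 [-]
5: R B4 → L0 hit [-]
6: R B4 → L0 hit [-]
7: R B10 → L2 miss wb→B2 [-]
8: R B1 → L1 miss [-]
9: W B11 → L3 miss [D]
10: R B6 → L2 miss [-]
11: W B7 → L3 miss wb→B11 [D]

WB = [8, 2, 11]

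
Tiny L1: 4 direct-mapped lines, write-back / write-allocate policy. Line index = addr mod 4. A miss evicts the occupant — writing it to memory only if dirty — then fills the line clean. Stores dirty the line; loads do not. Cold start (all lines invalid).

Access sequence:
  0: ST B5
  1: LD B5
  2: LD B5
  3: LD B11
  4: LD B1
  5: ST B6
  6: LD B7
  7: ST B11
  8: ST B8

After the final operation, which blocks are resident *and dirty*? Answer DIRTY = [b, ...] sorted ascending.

DIRTY = [6, 8, 11]

0: W B5 → L1 miss [D]
1: R B5 → L1 hit [D]
2: R B5 → L1 hit [D]
3: R B11 → L3 miss [-]
4: R B1 → L1 miss wb→B5 [-]
5: W B6 → L2 miss [D]
6: R B7 → L3 miss [-]
7: W B11 → L3 miss [D]
8: W B8 → L0 miss [D]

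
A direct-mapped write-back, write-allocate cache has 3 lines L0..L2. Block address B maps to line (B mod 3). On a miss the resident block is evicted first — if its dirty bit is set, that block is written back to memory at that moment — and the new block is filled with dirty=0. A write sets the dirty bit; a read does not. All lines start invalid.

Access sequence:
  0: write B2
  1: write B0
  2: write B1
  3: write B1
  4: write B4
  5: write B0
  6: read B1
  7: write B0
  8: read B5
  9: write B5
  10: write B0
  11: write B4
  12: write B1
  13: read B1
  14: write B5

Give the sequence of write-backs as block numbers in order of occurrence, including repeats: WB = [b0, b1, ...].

  0 | W B2 → L2 miss [D]
  1 | W B0 → L0 miss [D]
  2 | W B1 → L1 miss [D]
  3 | W B1 → L1 hit [D]
  4 | W B4 → L1 miss wb→B1 [D]
  5 | W B0 → L0 hit [D]
  6 | R B1 → L1 miss wb→B4 [-]
  7 | W B0 → L0 hit [D]
  8 | R B5 → L2 miss wb→B2 [-]
  9 | W B5 → L2 hit [D]
  10 | W B0 → L0 hit [D]
  11 | W B4 → L1 miss [D]
  12 | W B1 → L1 miss wb→B4 [D]
  13 | R B1 → L1 hit [D]
  14 | W B5 → L2 hit [D]

WB = [1, 4, 2, 4]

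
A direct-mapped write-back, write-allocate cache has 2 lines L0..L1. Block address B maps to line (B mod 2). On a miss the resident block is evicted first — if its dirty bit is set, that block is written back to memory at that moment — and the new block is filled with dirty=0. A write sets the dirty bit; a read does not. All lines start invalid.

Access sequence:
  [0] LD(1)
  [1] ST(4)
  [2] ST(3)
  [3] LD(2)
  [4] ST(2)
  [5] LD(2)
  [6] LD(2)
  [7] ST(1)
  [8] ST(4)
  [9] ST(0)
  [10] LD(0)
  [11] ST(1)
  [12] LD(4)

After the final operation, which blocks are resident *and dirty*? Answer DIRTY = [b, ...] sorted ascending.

DIRTY = [1]

0: R B1 -> L1 miss  d=-]
1: W B4 -> L0 miss  d=D]
2: W B3 -> L1 miss  d=D]
3: R B2 -> L0 miss wb->B4  d=-]
4: W B2 -> L0 hit  d=D]
5: R B2 -> L0 hit  d=D]
6: R B2 -> L0 hit  d=D]
7: W B1 -> L1 miss wb->B3  d=D]
8: W B4 -> L0 miss wb->B2  d=D]
9: W B0 -> L0 miss wb->B4  d=D]
10: R B0 -> L0 hit  d=D]
11: W B1 -> L1 hit  d=D]
12: R B4 -> L0 miss wb->B0  d=-]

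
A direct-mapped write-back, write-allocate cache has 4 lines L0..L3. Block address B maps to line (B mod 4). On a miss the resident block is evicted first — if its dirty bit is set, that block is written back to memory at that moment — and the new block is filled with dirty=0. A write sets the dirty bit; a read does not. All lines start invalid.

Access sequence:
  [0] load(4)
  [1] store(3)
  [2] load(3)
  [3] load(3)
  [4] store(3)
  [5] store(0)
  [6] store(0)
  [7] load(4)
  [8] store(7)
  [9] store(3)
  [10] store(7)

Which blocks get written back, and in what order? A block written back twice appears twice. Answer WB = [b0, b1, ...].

0: R B4 → L0 miss [-]
1: W B3 → L3 miss [D]
2: R B3 → L3 hit [D]
3: R B3 → L3 hit [D]
4: W B3 → L3 hit [D]
5: W B0 → L0 miss [D]
6: W B0 → L0 hit [D]
7: R B4 → L0 miss wb→B0 [-]
8: W B7 → L3 miss wb→B3 [D]
9: W B3 → L3 miss wb→B7 [D]
10: W B7 → L3 miss wb→B3 [D]

WB = [0, 3, 7, 3]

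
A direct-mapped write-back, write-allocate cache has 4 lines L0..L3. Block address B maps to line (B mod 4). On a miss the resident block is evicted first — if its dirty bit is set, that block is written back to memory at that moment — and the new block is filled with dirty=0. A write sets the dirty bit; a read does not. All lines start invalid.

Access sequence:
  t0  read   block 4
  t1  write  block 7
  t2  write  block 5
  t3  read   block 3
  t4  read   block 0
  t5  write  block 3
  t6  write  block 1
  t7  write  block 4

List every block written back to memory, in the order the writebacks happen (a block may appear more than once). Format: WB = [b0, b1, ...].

WB = [7, 5]

0: R B4 -> L0 miss  d=-]
1: W B7 -> L3 miss  d=D]
2: W B5 -> L1 miss  d=D]
3: R B3 -> L3 miss wb->B7  d=-]
4: R B0 -> L0 miss  d=-]
5: W B3 -> L3 hit  d=D]
6: W B1 -> L1 miss wb->B5  d=D]
7: W B4 -> L0 miss  d=D]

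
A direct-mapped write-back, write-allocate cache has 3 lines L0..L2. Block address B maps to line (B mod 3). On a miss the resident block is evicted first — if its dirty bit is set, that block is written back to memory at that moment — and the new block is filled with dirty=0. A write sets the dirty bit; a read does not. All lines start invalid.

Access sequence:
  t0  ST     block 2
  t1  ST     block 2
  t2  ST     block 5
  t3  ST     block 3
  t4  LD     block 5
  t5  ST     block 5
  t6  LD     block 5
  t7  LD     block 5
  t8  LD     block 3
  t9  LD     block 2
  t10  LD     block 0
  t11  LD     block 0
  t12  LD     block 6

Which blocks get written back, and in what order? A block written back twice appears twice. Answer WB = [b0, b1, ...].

0: W B2 -> L2 miss  d=D]
1: W B2 -> L2 hit  d=D]
2: W B5 -> L2 miss wb->B2  d=D]
3: W B3 -> L0 miss  d=D]
4: R B5 -> L2 hit  d=D]
5: W B5 -> L2 hit  d=D]
6: R B5 -> L2 hit  d=D]
7: R B5 -> L2 hit  d=D]
8: R B3 -> L0 hit  d=D]
9: R B2 -> L2 miss wb->B5  d=-]
10: R B0 -> L0 miss wb->B3  d=-]
11: R B0 -> L0 hit  d=-]
12: R B6 -> L0 miss  d=-]

WB = [2, 5, 3]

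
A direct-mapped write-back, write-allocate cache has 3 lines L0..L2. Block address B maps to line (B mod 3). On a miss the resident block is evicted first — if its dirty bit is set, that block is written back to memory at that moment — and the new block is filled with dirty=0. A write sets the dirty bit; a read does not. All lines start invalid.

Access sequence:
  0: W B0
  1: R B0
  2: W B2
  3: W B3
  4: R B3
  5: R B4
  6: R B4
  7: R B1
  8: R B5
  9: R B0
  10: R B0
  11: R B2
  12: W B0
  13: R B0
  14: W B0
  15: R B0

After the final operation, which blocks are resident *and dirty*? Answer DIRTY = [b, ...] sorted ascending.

0: W B0 -> L0 miss  d=D]
1: R B0 -> L0 hit  d=D]
2: W B2 -> L2 miss  d=D]
3: W B3 -> L0 miss wb->B0  d=D]
4: R B3 -> L0 hit  d=D]
5: R B4 -> L1 miss  d=-]
6: R B4 -> L1 hit  d=-]
7: R B1 -> L1 miss  d=-]
8: R B5 -> L2 miss wb->B2  d=-]
9: R B0 -> L0 miss wb->B3  d=-]
10: R B0 -> L0 hit  d=-]
11: R B2 -> L2 miss  d=-]
12: W B0 -> L0 hit  d=D]
13: R B0 -> L0 hit  d=D]
14: W B0 -> L0 hit  d=D]
15: R B0 -> L0 hit  d=D]

DIRTY = [0]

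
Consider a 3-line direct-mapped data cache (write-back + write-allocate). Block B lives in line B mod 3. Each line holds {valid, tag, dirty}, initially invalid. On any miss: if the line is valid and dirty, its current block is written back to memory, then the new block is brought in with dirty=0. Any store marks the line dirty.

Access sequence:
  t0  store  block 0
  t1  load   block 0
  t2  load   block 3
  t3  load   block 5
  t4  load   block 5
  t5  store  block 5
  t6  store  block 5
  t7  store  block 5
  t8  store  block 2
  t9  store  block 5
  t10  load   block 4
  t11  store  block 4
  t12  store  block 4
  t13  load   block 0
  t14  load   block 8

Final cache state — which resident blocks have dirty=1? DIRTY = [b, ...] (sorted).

  0 | W B0 → L0 miss [D]
  1 | R B0 → L0 hit [D]
  2 | R B3 → L0 miss wb→B0 [-]
  3 | R B5 → L2 miss [-]
  4 | R B5 → L2 hit [-]
  5 | W B5 → L2 hit [D]
  6 | W B5 → L2 hit [D]
  7 | W B5 → L2 hit [D]
  8 | W B2 → L2 miss wb→B5 [D]
  9 | W B5 → L2 miss wb→B2 [D]
  10 | R B4 → L1 miss [-]
  11 | W B4 → L1 hit [D]
  12 | W B4 → L1 hit [D]
  13 | R B0 → L0 miss [-]
  14 | R B8 → L2 miss wb→B5 [-]

DIRTY = [4]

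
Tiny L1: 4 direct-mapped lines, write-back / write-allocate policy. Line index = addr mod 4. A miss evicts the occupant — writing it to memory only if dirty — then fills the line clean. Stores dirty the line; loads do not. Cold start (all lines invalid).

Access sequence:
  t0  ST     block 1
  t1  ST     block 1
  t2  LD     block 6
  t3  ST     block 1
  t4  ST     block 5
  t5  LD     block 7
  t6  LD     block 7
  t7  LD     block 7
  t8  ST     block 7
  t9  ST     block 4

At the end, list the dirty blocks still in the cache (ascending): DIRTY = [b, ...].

0: W B1 -> L1 miss  d=D]
1: W B1 -> L1 hit  d=D]
2: R B6 -> L2 miss  d=-]
3: W B1 -> L1 hit  d=D]
4: W B5 -> L1 miss wb->B1  d=D]
5: R B7 -> L3 miss  d=-]
6: R B7 -> L3 hit  d=-]
7: R B7 -> L3 hit  d=-]
8: W B7 -> L3 hit  d=D]
9: W B4 -> L0 miss  d=D]

DIRTY = [4, 5, 7]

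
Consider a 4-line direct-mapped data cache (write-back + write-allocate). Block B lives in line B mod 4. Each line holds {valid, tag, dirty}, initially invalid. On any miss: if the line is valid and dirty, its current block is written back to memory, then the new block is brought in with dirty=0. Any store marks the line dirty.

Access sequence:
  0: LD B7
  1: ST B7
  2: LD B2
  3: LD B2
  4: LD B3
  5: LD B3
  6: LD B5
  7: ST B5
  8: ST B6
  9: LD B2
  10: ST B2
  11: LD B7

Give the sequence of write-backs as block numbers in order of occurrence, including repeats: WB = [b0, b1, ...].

  0 | R B7 → L3 miss [-]
  1 | W B7 → L3 hit [D]
  2 | R B2 → L2 miss [-]
  3 | R B2 → L2 hit [-]
  4 | R B3 → L3 miss wb→B7 [-]
  5 | R B3 → L3 hit [-]
  6 | R B5 → L1 miss [-]
  7 | W B5 → L1 hit [D]
  8 | W B6 → L2 miss [D]
  9 | R B2 → L2 miss wb→B6 [-]
  10 | W B2 → L2 hit [D]
  11 | R B7 → L3 miss [-]

WB = [7, 6]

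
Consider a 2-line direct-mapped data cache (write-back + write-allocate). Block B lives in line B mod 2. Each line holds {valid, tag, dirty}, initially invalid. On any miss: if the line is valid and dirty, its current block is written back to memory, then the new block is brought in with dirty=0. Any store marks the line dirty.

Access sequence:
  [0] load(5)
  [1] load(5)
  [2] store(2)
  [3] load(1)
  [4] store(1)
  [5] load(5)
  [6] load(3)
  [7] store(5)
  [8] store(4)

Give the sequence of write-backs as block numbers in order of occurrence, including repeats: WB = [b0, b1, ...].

0: R B5 -> L1 miss  d=-]
1: R B5 -> L1 hit  d=-]
2: W B2 -> L0 miss  d=D]
3: R B1 -> L1 miss  d=-]
4: W B1 -> L1 hit  d=D]
5: R B5 -> L1 miss wb->B1  d=-]
6: R B3 -> L1 miss  d=-]
7: W B5 -> L1 miss  d=D]
8: W B4 -> L0 miss wb->B2  d=D]

WB = [1, 2]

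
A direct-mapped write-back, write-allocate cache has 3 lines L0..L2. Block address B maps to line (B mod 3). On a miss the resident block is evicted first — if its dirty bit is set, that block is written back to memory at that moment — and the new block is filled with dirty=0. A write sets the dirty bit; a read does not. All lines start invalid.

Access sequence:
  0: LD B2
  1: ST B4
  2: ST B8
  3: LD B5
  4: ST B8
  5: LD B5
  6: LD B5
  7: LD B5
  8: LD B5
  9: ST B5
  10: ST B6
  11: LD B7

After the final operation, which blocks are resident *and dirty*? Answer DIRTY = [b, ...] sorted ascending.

0: R B2 -> L2 miss  d=-]
1: W B4 -> L1 miss  d=D]
2: W B8 -> L2 miss  d=D]
3: R B5 -> L2 miss wb->B8  d=-]
4: W B8 -> L2 miss  d=D]
5: R B5 -> L2 miss wb->B8  d=-]
6: R B5 -> L2 hit  d=-]
7: R B5 -> L2 hit  d=-]
8: R B5 -> L2 hit  d=-]
9: W B5 -> L2 hit  d=D]
10: W B6 -> L0 miss  d=D]
11: R B7 -> L1 miss wb->B4  d=-]

DIRTY = [5, 6]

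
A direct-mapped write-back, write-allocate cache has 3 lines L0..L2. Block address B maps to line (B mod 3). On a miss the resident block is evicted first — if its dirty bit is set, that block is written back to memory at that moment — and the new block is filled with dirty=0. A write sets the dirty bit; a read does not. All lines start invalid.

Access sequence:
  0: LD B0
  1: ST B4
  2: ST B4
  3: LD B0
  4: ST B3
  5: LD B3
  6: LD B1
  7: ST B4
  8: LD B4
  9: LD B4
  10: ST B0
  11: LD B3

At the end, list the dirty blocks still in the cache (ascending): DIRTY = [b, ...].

DIRTY = [4]

  0 | R B0 → L0 miss [-]
  1 | W B4 → L1 miss [D]
  2 | W B4 → L1 hit [D]
  3 | R B0 → L0 hit [-]
  4 | W B3 → L0 miss [D]
  5 | R B3 → L0 hit [D]
  6 | R B1 → L1 miss wb→B4 [-]
  7 | W B4 → L1 miss [D]
  8 | R B4 → L1 hit [D]
  9 | R B4 → L1 hit [D]
  10 | W B0 → L0 miss wb→B3 [D]
  11 | R B3 → L0 miss wb→B0 [-]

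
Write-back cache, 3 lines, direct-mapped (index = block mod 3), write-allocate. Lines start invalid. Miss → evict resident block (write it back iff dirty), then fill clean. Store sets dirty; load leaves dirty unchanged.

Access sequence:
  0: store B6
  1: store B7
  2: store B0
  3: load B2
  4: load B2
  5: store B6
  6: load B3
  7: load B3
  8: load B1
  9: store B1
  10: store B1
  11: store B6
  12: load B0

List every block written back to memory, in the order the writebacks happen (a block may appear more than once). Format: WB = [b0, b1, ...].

WB = [6, 0, 6, 7, 6]

  0 | W B6 → L0 miss [D]
  1 | W B7 → L1 miss [D]
  2 | W B0 → L0 miss wb→B6 [D]
  3 | R B2 → L2 miss [-]
  4 | R B2 → L2 hit [-]
  5 | W B6 → L0 miss wb→B0 [D]
  6 | R B3 → L0 miss wb→B6 [-]
  7 | R B3 → L0 hit [-]
  8 | R B1 → L1 miss wb→B7 [-]
  9 | W B1 → L1 hit [D]
  10 | W B1 → L1 hit [D]
  11 | W B6 → L0 miss [D]
  12 | R B0 → L0 miss wb→B6 [-]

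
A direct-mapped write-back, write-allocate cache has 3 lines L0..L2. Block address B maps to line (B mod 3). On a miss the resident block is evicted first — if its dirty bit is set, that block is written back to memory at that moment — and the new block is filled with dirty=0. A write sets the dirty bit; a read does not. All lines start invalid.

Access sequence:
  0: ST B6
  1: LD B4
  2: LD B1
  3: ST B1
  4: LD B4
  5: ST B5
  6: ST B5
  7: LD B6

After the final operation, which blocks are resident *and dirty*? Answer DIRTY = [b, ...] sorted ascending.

  0 | W B6 → L0 miss [D]
  1 | R B4 → L1 miss [-]
  2 | R B1 → L1 miss [-]
  3 | W B1 → L1 hit [D]
  4 | R B4 → L1 miss wb→B1 [-]
  5 | W B5 → L2 miss [D]
  6 | W B5 → L2 hit [D]
  7 | R B6 → L0 hit [D]

DIRTY = [5, 6]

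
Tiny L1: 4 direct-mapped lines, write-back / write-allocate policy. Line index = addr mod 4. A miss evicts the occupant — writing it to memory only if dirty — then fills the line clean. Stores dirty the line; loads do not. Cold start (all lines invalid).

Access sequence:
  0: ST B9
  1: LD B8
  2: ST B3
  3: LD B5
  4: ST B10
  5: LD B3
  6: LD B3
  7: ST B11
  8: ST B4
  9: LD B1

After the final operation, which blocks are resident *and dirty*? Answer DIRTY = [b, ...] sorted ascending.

DIRTY = [4, 10, 11]

0: W B9 → L1 miss [D]
1: R B8 → L0 miss [-]
2: W B3 → L3 miss [D]
3: R B5 → L1 miss wb→B9 [-]
4: W B10 → L2 miss [D]
5: R B3 → L3 hit [D]
6: R B3 → L3 hit [D]
7: W B11 → L3 miss wb→B3 [D]
8: W B4 → L0 miss [D]
9: R B1 → L1 miss [-]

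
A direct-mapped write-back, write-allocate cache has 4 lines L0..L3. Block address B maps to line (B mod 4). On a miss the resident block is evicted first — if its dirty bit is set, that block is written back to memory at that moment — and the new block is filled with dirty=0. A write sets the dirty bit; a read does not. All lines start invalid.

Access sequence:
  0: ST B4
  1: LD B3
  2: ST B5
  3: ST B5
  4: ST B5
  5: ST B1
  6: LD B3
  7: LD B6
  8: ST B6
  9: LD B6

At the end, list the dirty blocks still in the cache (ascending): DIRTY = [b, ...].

0: W B4 → L0 miss [D]
1: R B3 → L3 miss [-]
2: W B5 → L1 miss [D]
3: W B5 → L1 hit [D]
4: W B5 → L1 hit [D]
5: W B1 → L1 miss wb→B5 [D]
6: R B3 → L3 hit [-]
7: R B6 → L2 miss [-]
8: W B6 → L2 hit [D]
9: R B6 → L2 hit [D]

DIRTY = [1, 4, 6]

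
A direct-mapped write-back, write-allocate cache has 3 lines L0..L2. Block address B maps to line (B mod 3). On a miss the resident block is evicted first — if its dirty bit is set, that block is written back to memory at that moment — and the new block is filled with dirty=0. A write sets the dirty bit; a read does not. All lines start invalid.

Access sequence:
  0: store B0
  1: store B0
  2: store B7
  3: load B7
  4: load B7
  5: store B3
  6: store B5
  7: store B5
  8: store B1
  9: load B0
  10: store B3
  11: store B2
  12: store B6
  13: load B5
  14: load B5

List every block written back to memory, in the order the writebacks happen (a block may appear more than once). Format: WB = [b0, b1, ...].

  0 | W B0 → L0 miss [D]
  1 | W B0 → L0 hit [D]
  2 | W B7 → L1 miss [D]
  3 | R B7 → L1 hit [D]
  4 | R B7 → L1 hit [D]
  5 | W B3 → L0 miss wb→B0 [D]
  6 | W B5 → L2 miss [D]
  7 | W B5 → L2 hit [D]
  8 | W B1 → L1 miss wb→B7 [D]
  9 | R B0 → L0 miss wb→B3 [-]
  10 | W B3 → L0 miss [D]
  11 | W B2 → L2 miss wb→B5 [D]
  12 | W B6 → L0 miss wb→B3 [D]
  13 | R B5 → L2 miss wb→B2 [-]
  14 | R B5 → L2 hit [-]

WB = [0, 7, 3, 5, 3, 2]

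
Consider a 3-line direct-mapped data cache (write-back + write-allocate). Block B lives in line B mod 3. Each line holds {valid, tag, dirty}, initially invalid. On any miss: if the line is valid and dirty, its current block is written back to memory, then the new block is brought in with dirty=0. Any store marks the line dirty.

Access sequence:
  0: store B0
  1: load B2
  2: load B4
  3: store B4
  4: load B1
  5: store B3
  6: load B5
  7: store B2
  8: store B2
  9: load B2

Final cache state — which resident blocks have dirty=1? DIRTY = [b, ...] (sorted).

0: W B0 → L0 miss [D]
1: R B2 → L2 miss [-]
2: R B4 → L1 miss [-]
3: W B4 → L1 hit [D]
4: R B1 → L1 miss wb→B4 [-]
5: W B3 → L0 miss wb→B0 [D]
6: R B5 → L2 miss [-]
7: W B2 → L2 miss [D]
8: W B2 → L2 hit [D]
9: R B2 → L2 hit [D]

DIRTY = [2, 3]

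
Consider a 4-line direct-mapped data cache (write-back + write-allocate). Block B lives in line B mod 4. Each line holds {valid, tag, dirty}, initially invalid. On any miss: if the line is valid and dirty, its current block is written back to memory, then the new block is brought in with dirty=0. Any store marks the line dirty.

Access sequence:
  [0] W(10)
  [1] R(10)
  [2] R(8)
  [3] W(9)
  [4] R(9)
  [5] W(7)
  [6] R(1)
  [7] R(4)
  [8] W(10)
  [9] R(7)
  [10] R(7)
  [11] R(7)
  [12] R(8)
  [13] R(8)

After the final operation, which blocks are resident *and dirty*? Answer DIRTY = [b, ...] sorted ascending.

  0 | W B10 → L2 miss [D]
  1 | R B10 → L2 hit [D]
  2 | R B8 → L0 miss [-]
  3 | W B9 → L1 miss [D]
  4 | R B9 → L1 hit [D]
  5 | W B7 → L3 miss [D]
  6 | R B1 → L1 miss wb→B9 [-]
  7 | R B4 → L0 miss [-]
  8 | W B10 → L2 hit [D]
  9 | R B7 → L3 hit [D]
  10 | R B7 → L3 hit [D]
  11 | R B7 → L3 hit [D]
  12 | R B8 → L0 miss [-]
  13 | R B8 → L0 hit [-]

DIRTY = [7, 10]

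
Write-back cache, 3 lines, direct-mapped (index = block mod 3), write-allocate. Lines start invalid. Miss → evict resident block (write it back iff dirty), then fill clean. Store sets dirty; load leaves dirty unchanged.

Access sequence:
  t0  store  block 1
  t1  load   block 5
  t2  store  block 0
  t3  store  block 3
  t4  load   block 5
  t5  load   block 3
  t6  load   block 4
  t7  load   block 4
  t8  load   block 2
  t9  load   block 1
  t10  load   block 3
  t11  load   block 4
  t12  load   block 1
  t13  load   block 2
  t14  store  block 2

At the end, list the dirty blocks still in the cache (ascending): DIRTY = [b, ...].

  0 | W B1 → L1 miss [D]
  1 | R B5 → L2 miss [-]
  2 | W B0 → L0 miss [D]
  3 | W B3 → L0 miss wb→B0 [D]
  4 | R B5 → L2 hit [-]
  5 | R B3 → L0 hit [D]
  6 | R B4 → L1 miss wb→B1 [-]
  7 | R B4 → L1 hit [-]
  8 | R B2 → L2 miss [-]
  9 | R B1 → L1 miss [-]
  10 | R B3 → L0 hit [D]
  11 | R B4 → L1 miss [-]
  12 | R B1 → L1 miss [-]
  13 | R B2 → L2 hit [-]
  14 | W B2 → L2 hit [D]

DIRTY = [2, 3]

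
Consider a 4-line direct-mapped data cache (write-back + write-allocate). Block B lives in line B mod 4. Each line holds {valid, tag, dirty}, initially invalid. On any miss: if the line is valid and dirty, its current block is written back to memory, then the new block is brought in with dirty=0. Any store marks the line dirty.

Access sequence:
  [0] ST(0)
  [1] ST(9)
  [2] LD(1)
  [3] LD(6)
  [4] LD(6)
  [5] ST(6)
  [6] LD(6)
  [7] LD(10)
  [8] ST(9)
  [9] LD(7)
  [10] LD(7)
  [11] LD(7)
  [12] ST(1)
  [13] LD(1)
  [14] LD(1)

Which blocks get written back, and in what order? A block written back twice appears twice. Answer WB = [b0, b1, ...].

  0 | W B0 → L0 miss [D]
  1 | W B9 → L1 miss [D]
  2 | R B1 → L1 miss wb→B9 [-]
  3 | R B6 → L2 miss [-]
  4 | R B6 → L2 hit [-]
  5 | W B6 → L2 hit [D]
  6 | R B6 → L2 hit [D]
  7 | R B10 → L2 miss wb→B6 [-]
  8 | W B9 → L1 miss [D]
  9 | R B7 → L3 miss [-]
  10 | R B7 → L3 hit [-]
  11 | R B7 → L3 hit [-]
  12 | W B1 → L1 miss wb→B9 [D]
  13 | R B1 → L1 hit [D]
  14 | R B1 → L1 hit [D]

WB = [9, 6, 9]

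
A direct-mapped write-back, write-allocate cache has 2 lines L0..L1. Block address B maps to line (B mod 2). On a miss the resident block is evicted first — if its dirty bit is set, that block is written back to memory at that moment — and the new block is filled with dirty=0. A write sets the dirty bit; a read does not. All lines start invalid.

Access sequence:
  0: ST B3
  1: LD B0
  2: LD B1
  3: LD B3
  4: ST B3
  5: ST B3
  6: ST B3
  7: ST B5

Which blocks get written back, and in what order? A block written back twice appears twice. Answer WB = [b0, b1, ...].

  0 | W B3 → L1 miss [D]
  1 | R B0 → L0 miss [-]
  2 | R B1 → L1 miss wb→B3 [-]
  3 | R B3 → L1 miss [-]
  4 | W B3 → L1 hit [D]
  5 | W B3 → L1 hit [D]
  6 | W B3 → L1 hit [D]
  7 | W B5 → L1 miss wb→B3 [D]

WB = [3, 3]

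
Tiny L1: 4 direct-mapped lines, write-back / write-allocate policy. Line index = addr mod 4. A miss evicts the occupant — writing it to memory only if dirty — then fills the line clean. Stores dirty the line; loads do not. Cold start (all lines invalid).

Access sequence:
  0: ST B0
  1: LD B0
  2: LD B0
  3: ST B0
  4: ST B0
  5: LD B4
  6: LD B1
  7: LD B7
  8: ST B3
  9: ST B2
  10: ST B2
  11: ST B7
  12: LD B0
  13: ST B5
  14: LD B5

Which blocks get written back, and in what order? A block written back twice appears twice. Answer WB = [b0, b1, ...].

  0 | W B0 → L0 miss [D]
  1 | R B0 → L0 hit [D]
  2 | R B0 → L0 hit [D]
  3 | W B0 → L0 hit [D]
  4 | W B0 → L0 hit [D]
  5 | R B4 → L0 miss wb→B0 [-]
  6 | R B1 → L1 miss [-]
  7 | R B7 → L3 miss [-]
  8 | W B3 → L3 miss [D]
  9 | W B2 → L2 miss [D]
  10 | W B2 → L2 hit [D]
  11 | W B7 → L3 miss wb→B3 [D]
  12 | R B0 → L0 miss [-]
  13 | W B5 → L1 miss [D]
  14 | R B5 → L1 hit [D]

WB = [0, 3]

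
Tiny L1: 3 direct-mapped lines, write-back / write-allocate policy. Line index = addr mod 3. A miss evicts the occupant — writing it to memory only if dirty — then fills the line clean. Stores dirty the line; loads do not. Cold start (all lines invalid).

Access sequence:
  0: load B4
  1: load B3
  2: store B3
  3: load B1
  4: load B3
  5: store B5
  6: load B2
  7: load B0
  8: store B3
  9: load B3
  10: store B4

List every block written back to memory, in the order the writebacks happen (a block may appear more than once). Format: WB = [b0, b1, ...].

WB = [5, 3]

  0 | R B4 → L1 miss [-]
  1 | R B3 → L0 miss [-]
  2 | W B3 → L0 hit [D]
  3 | R B1 → L1 miss [-]
  4 | R B3 → L0 hit [D]
  5 | W B5 → L2 miss [D]
  6 | R B2 → L2 miss wb→B5 [-]
  7 | R B0 → L0 miss wb→B3 [-]
  8 | W B3 → L0 miss [D]
  9 | R B3 → L0 hit [D]
  10 | W B4 → L1 miss [D]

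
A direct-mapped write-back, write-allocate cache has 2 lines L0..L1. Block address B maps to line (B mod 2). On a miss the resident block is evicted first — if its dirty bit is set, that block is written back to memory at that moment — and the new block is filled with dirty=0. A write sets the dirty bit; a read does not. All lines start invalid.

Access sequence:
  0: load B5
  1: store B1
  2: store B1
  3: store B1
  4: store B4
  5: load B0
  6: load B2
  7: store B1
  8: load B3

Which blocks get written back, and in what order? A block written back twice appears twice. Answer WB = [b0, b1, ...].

WB = [4, 1]

0: R B5 -> L1 miss  d=-]
1: W B1 -> L1 miss  d=D]
2: W B1 -> L1 hit  d=D]
3: W B1 -> L1 hit  d=D]
4: W B4 -> L0 miss  d=D]
5: R B0 -> L0 miss wb->B4  d=-]
6: R B2 -> L0 miss  d=-]
7: W B1 -> L1 hit  d=D]
8: R B3 -> L1 miss wb->B1  d=-]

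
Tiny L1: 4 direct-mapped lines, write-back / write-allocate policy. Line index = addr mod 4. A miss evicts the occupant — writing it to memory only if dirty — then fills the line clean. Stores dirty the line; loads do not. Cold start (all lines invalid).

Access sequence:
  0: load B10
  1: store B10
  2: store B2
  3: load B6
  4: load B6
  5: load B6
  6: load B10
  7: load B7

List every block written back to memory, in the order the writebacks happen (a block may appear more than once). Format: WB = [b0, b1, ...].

WB = [10, 2]

0: R B10 → L2 miss [-]
1: W B10 → L2 hit [D]
2: W B2 → L2 miss wb→B10 [D]
3: R B6 → L2 miss wb→B2 [-]
4: R B6 → L2 hit [-]
5: R B6 → L2 hit [-]
6: R B10 → L2 miss [-]
7: R B7 → L3 miss [-]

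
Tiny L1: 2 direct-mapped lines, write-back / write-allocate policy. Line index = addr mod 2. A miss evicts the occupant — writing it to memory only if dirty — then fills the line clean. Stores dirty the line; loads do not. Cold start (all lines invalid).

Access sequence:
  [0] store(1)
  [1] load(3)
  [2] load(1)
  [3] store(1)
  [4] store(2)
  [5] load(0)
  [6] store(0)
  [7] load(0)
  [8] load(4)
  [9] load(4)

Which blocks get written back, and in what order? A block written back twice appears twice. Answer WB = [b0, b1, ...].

  0 | W B1 → L1 miss [D]
  1 | R B3 → L1 miss wb→B1 [-]
  2 | R B1 → L1 miss [-]
  3 | W B1 → L1 hit [D]
  4 | W B2 → L0 miss [D]
  5 | R B0 → L0 miss wb→B2 [-]
  6 | W B0 → L0 hit [D]
  7 | R B0 → L0 hit [D]
  8 | R B4 → L0 miss wb→B0 [-]
  9 | R B4 → L0 hit [-]

WB = [1, 2, 0]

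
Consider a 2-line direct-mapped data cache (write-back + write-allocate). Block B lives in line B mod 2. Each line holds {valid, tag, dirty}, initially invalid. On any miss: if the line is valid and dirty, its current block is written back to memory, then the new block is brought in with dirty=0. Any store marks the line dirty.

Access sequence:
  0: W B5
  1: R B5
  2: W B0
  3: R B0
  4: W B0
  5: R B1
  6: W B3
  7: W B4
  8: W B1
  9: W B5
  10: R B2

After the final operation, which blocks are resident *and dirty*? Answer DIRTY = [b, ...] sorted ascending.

0: W B5 -> L1 miss  d=D]
1: R B5 -> L1 hit  d=D]
2: W B0 -> L0 miss  d=D]
3: R B0 -> L0 hit  d=D]
4: W B0 -> L0 hit  d=D]
5: R B1 -> L1 miss wb->B5  d=-]
6: W B3 -> L1 miss  d=D]
7: W B4 -> L0 miss wb->B0  d=D]
8: W B1 -> L1 miss wb->B3  d=D]
9: W B5 -> L1 miss wb->B1  d=D]
10: R B2 -> L0 miss wb->B4  d=-]

DIRTY = [5]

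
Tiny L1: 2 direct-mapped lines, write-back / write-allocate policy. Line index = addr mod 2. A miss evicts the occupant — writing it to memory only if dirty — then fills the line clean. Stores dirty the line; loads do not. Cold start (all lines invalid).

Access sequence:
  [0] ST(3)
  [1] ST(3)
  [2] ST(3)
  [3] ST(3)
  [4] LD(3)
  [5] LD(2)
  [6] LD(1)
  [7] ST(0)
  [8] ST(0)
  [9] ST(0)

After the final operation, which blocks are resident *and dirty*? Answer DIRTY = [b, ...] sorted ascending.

DIRTY = [0]

0: W B3 → L1 miss [D]
1: W B3 → L1 hit [D]
2: W B3 → L1 hit [D]
3: W B3 → L1 hit [D]
4: R B3 → L1 hit [D]
5: R B2 → L0 miss [-]
6: R B1 → L1 miss wb→B3 [-]
7: W B0 → L0 miss [D]
8: W B0 → L0 hit [D]
9: W B0 → L0 hit [D]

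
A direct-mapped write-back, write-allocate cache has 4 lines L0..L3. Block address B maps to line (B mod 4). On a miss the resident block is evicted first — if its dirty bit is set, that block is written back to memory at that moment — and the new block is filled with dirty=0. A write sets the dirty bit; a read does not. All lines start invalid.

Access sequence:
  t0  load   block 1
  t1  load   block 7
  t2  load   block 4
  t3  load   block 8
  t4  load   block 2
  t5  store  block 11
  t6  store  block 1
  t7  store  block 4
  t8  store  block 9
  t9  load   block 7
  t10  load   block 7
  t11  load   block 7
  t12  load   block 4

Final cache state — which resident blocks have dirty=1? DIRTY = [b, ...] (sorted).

0: R B1 → L1 miss [-]
1: R B7 → L3 miss [-]
2: R B4 → L0 miss [-]
3: R B8 → L0 miss [-]
4: R B2 → L2 miss [-]
5: W B11 → L3 miss [D]
6: W B1 → L1 hit [D]
7: W B4 → L0 miss [D]
8: W B9 → L1 miss wb→B1 [D]
9: R B7 → L3 miss wb→B11 [-]
10: R B7 → L3 hit [-]
11: R B7 → L3 hit [-]
12: R B4 → L0 hit [D]

DIRTY = [4, 9]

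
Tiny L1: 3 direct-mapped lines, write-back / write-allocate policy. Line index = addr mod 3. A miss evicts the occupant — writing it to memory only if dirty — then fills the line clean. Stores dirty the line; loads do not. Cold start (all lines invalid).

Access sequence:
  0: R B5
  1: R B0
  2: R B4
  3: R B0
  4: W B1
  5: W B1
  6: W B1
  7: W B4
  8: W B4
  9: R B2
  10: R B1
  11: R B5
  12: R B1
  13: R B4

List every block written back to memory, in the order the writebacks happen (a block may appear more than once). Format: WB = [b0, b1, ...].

0: R B5 -> L2 miss  d=-]
1: R B0 -> L0 miss  d=-]
2: R B4 -> L1 miss  d=-]
3: R B0 -> L0 hit  d=-]
4: W B1 -> L1 miss  d=D]
5: W B1 -> L1 hit  d=D]
6: W B1 -> L1 hit  d=D]
7: W B4 -> L1 miss wb->B1  d=D]
8: W B4 -> L1 hit  d=D]
9: R B2 -> L2 miss  d=-]
10: R B1 -> L1 miss wb->B4  d=-]
11: R B5 -> L2 miss  d=-]
12: R B1 -> L1 hit  d=-]
13: R B4 -> L1 miss  d=-]

WB = [1, 4]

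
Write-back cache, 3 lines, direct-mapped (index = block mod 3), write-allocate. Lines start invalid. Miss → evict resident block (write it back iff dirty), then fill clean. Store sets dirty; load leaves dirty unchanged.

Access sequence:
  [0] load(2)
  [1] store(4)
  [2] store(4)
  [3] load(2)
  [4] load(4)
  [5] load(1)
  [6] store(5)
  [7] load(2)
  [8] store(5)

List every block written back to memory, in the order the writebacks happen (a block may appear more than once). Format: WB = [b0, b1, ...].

WB = [4, 5]

  0 | R B2 → L2 miss [-]
  1 | W B4 → L1 miss [D]
  2 | W B4 → L1 hit [D]
  3 | R B2 → L2 hit [-]
  4 | R B4 → L1 hit [D]
  5 | R B1 → L1 miss wb→B4 [-]
  6 | W B5 → L2 miss [D]
  7 | R B2 → L2 miss wb→B5 [-]
  8 | W B5 → L2 miss [D]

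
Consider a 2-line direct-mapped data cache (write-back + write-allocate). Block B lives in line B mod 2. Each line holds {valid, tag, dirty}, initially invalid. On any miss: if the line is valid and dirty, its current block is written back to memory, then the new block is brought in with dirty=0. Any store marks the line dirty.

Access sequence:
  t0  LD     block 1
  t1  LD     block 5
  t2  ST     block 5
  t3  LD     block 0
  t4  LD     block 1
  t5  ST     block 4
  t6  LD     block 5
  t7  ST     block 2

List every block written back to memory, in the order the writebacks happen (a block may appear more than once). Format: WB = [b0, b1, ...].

0: R B1 → L1 miss [-]
1: R B5 → L1 miss [-]
2: W B5 → L1 hit [D]
3: R B0 → L0 miss [-]
4: R B1 → L1 miss wb→B5 [-]
5: W B4 → L0 miss [D]
6: R B5 → L1 miss [-]
7: W B2 → L0 miss wb→B4 [D]

WB = [5, 4]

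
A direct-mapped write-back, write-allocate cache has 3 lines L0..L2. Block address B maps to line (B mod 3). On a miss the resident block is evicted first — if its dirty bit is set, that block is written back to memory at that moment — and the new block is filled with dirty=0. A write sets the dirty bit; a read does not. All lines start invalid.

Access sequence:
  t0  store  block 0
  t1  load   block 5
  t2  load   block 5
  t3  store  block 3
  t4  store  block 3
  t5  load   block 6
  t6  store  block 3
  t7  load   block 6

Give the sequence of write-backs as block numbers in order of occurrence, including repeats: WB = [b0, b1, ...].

0: W B0 → L0 miss [D]
1: R B5 → L2 miss [-]
2: R B5 → L2 hit [-]
3: W B3 → L0 miss wb→B0 [D]
4: W B3 → L0 hit [D]
5: R B6 → L0 miss wb→B3 [-]
6: W B3 → L0 miss [D]
7: R B6 → L0 miss wb→B3 [-]

WB = [0, 3, 3]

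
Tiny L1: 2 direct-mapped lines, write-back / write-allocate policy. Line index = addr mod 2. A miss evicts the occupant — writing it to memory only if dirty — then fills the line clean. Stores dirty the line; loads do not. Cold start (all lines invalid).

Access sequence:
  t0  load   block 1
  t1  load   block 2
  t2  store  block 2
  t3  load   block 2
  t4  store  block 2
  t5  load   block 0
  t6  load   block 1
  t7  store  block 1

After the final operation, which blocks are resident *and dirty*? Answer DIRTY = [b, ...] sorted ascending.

  0 | R B1 → L1 miss [-]
  1 | R B2 → L0 miss [-]
  2 | W B2 → L0 hit [D]
  3 | R B2 → L0 hit [D]
  4 | W B2 → L0 hit [D]
  5 | R B0 → L0 miss wb→B2 [-]
  6 | R B1 → L1 hit [-]
  7 | W B1 → L1 hit [D]

DIRTY = [1]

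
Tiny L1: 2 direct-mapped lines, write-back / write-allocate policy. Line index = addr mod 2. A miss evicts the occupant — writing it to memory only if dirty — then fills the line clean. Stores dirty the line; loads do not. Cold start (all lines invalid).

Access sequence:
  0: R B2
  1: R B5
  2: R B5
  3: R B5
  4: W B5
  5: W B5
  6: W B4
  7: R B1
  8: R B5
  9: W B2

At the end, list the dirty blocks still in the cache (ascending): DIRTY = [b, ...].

DIRTY = [2]

0: R B2 -> L0 miss  d=-]
1: R B5 -> L1 miss  d=-]
2: R B5 -> L1 hit  d=-]
3: R B5 -> L1 hit  d=-]
4: W B5 -> L1 hit  d=D]
5: W B5 -> L1 hit  d=D]
6: W B4 -> L0 miss  d=D]
7: R B1 -> L1 miss wb->B5  d=-]
8: R B5 -> L1 miss  d=-]
9: W B2 -> L0 miss wb->B4  d=D]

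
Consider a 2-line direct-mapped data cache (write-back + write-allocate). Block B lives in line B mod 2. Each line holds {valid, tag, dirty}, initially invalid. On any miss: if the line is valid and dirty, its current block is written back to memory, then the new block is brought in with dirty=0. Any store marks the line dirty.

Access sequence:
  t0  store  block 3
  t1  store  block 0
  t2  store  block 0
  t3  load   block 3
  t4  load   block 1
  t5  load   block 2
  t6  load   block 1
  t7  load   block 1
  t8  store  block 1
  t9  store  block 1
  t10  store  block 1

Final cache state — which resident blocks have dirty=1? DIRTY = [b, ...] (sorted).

  0 | W B3 → L1 miss [D]
  1 | W B0 → L0 miss [D]
  2 | W B0 → L0 hit [D]
  3 | R B3 → L1 hit [D]
  4 | R B1 → L1 miss wb→B3 [-]
  5 | R B2 → L0 miss wb→B0 [-]
  6 | R B1 → L1 hit [-]
  7 | R B1 → L1 hit [-]
  8 | W B1 → L1 hit [D]
  9 | W B1 → L1 hit [D]
  10 | W B1 → L1 hit [D]

DIRTY = [1]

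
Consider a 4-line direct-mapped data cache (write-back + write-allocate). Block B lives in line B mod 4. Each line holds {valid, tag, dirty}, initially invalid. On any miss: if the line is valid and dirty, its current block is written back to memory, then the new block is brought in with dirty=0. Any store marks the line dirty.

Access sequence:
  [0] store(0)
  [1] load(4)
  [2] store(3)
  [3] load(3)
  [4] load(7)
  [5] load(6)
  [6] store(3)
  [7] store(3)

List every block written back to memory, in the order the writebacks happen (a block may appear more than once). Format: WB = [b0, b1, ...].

WB = [0, 3]

0: W B0 -> L0 miss  d=D]
1: R B4 -> L0 miss wb->B0  d=-]
2: W B3 -> L3 miss  d=D]
3: R B3 -> L3 hit  d=D]
4: R B7 -> L3 miss wb->B3  d=-]
5: R B6 -> L2 miss  d=-]
6: W B3 -> L3 miss  d=D]
7: W B3 -> L3 hit  d=D]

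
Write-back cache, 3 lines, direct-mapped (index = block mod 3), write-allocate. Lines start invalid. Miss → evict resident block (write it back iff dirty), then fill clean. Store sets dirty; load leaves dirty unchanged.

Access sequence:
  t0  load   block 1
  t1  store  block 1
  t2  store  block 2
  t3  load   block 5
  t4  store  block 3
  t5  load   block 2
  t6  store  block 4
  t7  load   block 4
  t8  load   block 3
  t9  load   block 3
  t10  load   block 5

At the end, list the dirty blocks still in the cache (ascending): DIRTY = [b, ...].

DIRTY = [3, 4]

  0 | R B1 → L1 miss [-]
  1 | W B1 → L1 hit [D]
  2 | W B2 → L2 miss [D]
  3 | R B5 → L2 miss wb→B2 [-]
  4 | W B3 → L0 miss [D]
  5 | R B2 → L2 miss [-]
  6 | W B4 → L1 miss wb→B1 [D]
  7 | R B4 → L1 hit [D]
  8 | R B3 → L0 hit [D]
  9 | R B3 → L0 hit [D]
  10 | R B5 → L2 miss [-]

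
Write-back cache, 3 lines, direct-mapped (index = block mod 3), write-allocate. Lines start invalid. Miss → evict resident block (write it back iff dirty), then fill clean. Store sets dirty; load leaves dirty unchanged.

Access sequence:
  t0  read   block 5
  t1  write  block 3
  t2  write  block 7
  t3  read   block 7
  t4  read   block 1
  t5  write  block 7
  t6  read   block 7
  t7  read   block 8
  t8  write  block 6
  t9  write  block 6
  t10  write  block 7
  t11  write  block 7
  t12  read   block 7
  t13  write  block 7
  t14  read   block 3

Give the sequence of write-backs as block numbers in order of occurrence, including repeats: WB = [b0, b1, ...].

0: R B5 -> L2 miss  d=-]
1: W B3 -> L0 miss  d=D]
2: W B7 -> L1 miss  d=D]
3: R B7 -> L1 hit  d=D]
4: R B1 -> L1 miss wb->B7  d=-]
5: W B7 -> L1 miss  d=D]
6: R B7 -> L1 hit  d=D]
7: R B8 -> L2 miss  d=-]
8: W B6 -> L0 miss wb->B3  d=D]
9: W B6 -> L0 hit  d=D]
10: W B7 -> L1 hit  d=D]
11: W B7 -> L1 hit  d=D]
12: R B7 -> L1 hit  d=D]
13: W B7 -> L1 hit  d=D]
14: R B3 -> L0 miss wb->B6  d=-]

WB = [7, 3, 6]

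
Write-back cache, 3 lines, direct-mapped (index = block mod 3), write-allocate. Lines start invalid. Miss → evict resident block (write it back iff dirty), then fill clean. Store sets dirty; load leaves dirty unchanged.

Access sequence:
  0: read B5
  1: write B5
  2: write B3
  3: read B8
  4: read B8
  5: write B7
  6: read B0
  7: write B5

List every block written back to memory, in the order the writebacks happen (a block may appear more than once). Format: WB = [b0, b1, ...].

0: R B5 → L2 miss [-]
1: W B5 → L2 hit [D]
2: W B3 → L0 miss [D]
3: R B8 → L2 miss wb→B5 [-]
4: R B8 → L2 hit [-]
5: W B7 → L1 miss [D]
6: R B0 → L0 miss wb→B3 [-]
7: W B5 → L2 miss [D]

WB = [5, 3]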